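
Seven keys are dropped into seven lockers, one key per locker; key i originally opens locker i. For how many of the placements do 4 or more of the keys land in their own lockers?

# with exactly i fixed is C(7,i)·!(7-i); sum over i=4..7:
  i=4: C(7,4)·!3 = 35·2 = 70
  i=5: C(7,5)·!2 = 21·1 = 21
  i=6: C(7,6)·!1 = 7·0 = 0
  i=7: C(7,7)·!0 = 1·1 = 1
Total = 92.

92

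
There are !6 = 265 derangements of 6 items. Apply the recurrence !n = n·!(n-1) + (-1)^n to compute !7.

1854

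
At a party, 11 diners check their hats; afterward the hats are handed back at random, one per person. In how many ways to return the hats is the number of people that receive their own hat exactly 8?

330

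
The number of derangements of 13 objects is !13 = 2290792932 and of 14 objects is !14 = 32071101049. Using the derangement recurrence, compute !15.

481066515734

!15 = (15-1)·(!14 + !13) = 14·(32071101049 + 2290792932) = 14·34361893981 = 481066515734.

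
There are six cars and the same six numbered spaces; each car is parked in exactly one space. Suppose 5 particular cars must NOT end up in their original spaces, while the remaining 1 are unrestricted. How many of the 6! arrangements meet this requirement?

Inclusion-exclusion on the 5 forbidden self-matches:
Σ_{j=0}^{5} (-1)^j C(5,j)(6-j)!
= C(5,0)·6! - C(5,1)·5! + C(5,2)·4! - C(5,3)·3! + C(5,4)·2! - C(5,5)·1!
= 720 - 600 + 240 - 60 + 10 - 1
= 309

309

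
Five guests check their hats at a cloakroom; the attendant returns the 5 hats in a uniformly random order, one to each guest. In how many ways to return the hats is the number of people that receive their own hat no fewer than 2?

Sum C(5,i)·!(5-i) for i = 2..5:
  i=2: C(5,2)·!3 = 10·2 = 20
  i=3: C(5,3)·!2 = 10·1 = 10
  i=4: C(5,4)·!1 = 5·0 = 0
  i=5: C(5,5)·!0 = 1·1 = 1
Total = 31.

31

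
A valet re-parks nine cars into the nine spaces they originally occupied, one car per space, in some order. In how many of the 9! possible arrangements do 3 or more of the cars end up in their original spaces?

29143

Sum C(9,i)·!(9-i) for i = 3..9:
  i=3: C(9,3)·!6 = 84·265 = 22260
  i=4: C(9,4)·!5 = 126·44 = 5544
  i=5: C(9,5)·!4 = 126·9 = 1134
  i=6: C(9,6)·!3 = 84·2 = 168
  i=7: C(9,7)·!2 = 36·1 = 36
  i=8: C(9,8)·!1 = 9·0 = 0
  i=9: C(9,9)·!0 = 1·1 = 1
Total = 29143.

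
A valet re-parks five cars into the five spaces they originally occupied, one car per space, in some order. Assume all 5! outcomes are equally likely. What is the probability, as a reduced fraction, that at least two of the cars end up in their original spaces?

31/120

Favorable outcomes: Σ_{i≥2} C(5,i)·!(5-i) = 10·2 + 10·1 + 5·0 + 1·1 = 31.
Total outcomes: 5! = 120.
Probability = 31/120 = 31/120.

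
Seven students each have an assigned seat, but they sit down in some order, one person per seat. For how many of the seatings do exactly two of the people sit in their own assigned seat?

Choose which 2 of the 7 are fixed: C(7,2) = 21.
The remaining 5 must be deranged: !5 = 44.
Total: 21 × 44 = 924.

924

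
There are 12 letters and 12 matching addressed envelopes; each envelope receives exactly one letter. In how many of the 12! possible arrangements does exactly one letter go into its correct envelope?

176214840

Pick the single fixed position: C(12,1) = 12 ways.
The remaining 11 must be deranged: !11 = 14684570.
Total: 12 × 14684570 = 176214840.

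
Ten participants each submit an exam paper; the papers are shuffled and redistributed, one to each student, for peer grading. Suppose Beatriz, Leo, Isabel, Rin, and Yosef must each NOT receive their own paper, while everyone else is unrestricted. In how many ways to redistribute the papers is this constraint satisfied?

2170680

Let A_j be the event that the j-th constrained one is fixed. By inclusion-exclusion over the 5 events:
Σ_{j=0}^{5} (-1)^j C(5,j)(10-j)!
= C(5,0)·10! - C(5,1)·9! + C(5,2)·8! - C(5,3)·7! + C(5,4)·6! - C(5,5)·5!
= 3628800 - 1814400 + 403200 - 50400 + 3600 - 120
= 2170680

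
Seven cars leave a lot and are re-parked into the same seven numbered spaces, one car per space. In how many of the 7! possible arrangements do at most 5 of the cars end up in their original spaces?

# with exactly i fixed is C(7,i)·!(7-i); sum over i=0..5:
  i=0: C(7,0)·!7 = 1·1854 = 1854
  i=1: C(7,1)·!6 = 7·265 = 1855
  i=2: C(7,2)·!5 = 21·44 = 924
  i=3: C(7,3)·!4 = 35·9 = 315
  i=4: C(7,4)·!3 = 35·2 = 70
  i=5: C(7,5)·!2 = 21·1 = 21
Total = 5039.

5039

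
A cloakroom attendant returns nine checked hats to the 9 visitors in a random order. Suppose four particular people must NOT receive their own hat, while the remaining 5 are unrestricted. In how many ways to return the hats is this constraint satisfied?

229080

Inclusion-exclusion on the 4 forbidden self-matches:
Σ_{j=0}^{4} (-1)^j C(4,j)(9-j)!
= C(4,0)·9! - C(4,1)·8! + C(4,2)·7! - C(4,3)·6! + C(4,4)·5!
= 362880 - 161280 + 30240 - 2880 + 120
= 229080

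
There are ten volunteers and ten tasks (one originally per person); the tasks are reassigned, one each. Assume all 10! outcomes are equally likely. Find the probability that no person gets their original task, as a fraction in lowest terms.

Favorable outcomes: !10 = 1334961.
Total outcomes: 10! = 3628800.
Probability = 1334961/3628800 = 16481/44800.

16481/44800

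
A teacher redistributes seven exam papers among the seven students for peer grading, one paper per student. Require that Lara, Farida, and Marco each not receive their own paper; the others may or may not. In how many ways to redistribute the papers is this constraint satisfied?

3216

Inclusion-exclusion on the 3 forbidden self-matches:
Σ_{j=0}^{3} (-1)^j C(3,j)(7-j)!
= C(3,0)·7! - C(3,1)·6! + C(3,2)·5! - C(3,3)·4!
= 5040 - 2160 + 360 - 24
= 3216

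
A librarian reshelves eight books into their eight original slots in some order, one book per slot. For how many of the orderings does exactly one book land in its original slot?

14832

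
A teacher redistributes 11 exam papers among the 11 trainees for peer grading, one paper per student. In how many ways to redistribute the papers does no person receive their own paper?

The number of derangements of 11 is !11 = Σ_{k=0}^{11} (-1)^k·11!/k!
= 11! - 11!/1! + 11!/2! - 11!/3! + 11!/4! - 11!/5! + 11!/6! - 11!/7! + 11!/8! - 11!/9! + 11!/10! - 11!/11!
= 39916800 - 39916800 + 19958400 - 6652800 + 1663200 - 332640 + 55440 - 7920 + 990 - 110 + 11 - 1
= 14684570

14684570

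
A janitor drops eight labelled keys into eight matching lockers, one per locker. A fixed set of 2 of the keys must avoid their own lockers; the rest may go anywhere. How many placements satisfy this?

30960

Let A_j be the event that the j-th constrained one is fixed. By inclusion-exclusion over the 2 events:
Σ_{j=0}^{2} (-1)^j C(2,j)(8-j)!
= C(2,0)·8! - C(2,1)·7! + C(2,2)·6!
= 40320 - 10080 + 720
= 30960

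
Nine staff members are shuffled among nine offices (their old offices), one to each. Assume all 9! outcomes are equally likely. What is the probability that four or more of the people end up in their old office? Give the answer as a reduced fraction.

Favorable outcomes: Σ_{i≥4} C(9,i)·!(9-i) = 126·44 + 126·9 + 84·2 + 36·1 + 9·0 + 1·1 = 6883.
Total outcomes: 9! = 362880.
Probability = 6883/362880 = 6883/362880.

6883/362880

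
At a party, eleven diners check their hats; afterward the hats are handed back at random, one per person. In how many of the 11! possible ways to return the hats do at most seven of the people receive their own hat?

39916414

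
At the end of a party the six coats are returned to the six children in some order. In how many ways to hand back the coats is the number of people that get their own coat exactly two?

135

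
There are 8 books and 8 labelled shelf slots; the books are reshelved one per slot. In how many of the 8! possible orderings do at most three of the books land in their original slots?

39549

# with exactly i fixed is C(8,i)·!(8-i); sum over i=0..3:
  i=0: C(8,0)·!8 = 1·14833 = 14833
  i=1: C(8,1)·!7 = 8·1854 = 14832
  i=2: C(8,2)·!6 = 28·265 = 7420
  i=3: C(8,3)·!5 = 56·44 = 2464
Total = 39549.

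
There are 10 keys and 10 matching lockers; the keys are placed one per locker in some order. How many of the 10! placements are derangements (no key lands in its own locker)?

1334961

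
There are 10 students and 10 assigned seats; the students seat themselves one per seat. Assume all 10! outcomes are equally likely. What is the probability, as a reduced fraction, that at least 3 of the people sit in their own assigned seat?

Favorable outcomes: Σ_{i≥3} C(10,i)·!(10-i) = 120·1854 + 210·265 + 252·44 + 210·9 + 120·2 + 45·1 + 10·0 + 1·1 = 291394.
Total outcomes: 10! = 3628800.
Probability = 291394/3628800 = 145697/1814400.

145697/1814400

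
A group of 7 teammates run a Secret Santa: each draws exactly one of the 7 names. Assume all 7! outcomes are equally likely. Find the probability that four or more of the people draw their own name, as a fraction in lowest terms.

23/1260

Favorable outcomes: Σ_{i≥4} C(7,i)·!(7-i) = 35·2 + 21·1 + 7·0 + 1·1 = 92.
Total outcomes: 7! = 5040.
Probability = 92/5040 = 23/1260.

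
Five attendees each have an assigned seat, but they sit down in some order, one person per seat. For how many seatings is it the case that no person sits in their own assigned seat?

44

Recurrence: !5 = 5·!4 + (-1)^5.
!5 = 5·9 - 1 = 44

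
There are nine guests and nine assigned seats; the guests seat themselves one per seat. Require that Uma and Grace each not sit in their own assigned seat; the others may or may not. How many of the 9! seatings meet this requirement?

Inclusion-exclusion on the 2 forbidden self-matches:
Σ_{j=0}^{2} (-1)^j C(2,j)(9-j)!
= C(2,0)·9! - C(2,1)·8! + C(2,2)·7!
= 362880 - 80640 + 5040
= 287280

287280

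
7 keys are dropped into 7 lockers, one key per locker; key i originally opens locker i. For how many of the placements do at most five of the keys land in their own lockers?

Sum C(7,i)·!(7-i) for i = 0..5:
  i=0: C(7,0)·!7 = 1·1854 = 1854
  i=1: C(7,1)·!6 = 7·265 = 1855
  i=2: C(7,2)·!5 = 21·44 = 924
  i=3: C(7,3)·!4 = 35·9 = 315
  i=4: C(7,4)·!3 = 35·2 = 70
  i=5: C(7,5)·!2 = 21·1 = 21
Total = 5039.

5039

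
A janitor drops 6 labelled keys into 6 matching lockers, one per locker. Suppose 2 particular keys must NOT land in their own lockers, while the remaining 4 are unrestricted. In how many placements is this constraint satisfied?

Let A_j be the event that the j-th constrained one is fixed. By inclusion-exclusion over the 2 events:
Σ_{j=0}^{2} (-1)^j C(2,j)(6-j)!
= C(2,0)·6! - C(2,1)·5! + C(2,2)·4!
= 720 - 240 + 24
= 504

504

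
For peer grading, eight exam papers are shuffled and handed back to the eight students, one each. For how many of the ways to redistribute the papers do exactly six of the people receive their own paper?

28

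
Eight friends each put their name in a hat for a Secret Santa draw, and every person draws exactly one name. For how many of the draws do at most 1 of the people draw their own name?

29665

Sum C(8,i)·!(8-i) for i = 0..1:
  i=0: C(8,0)·!8 = 1·14833 = 14833
  i=1: C(8,1)·!7 = 8·1854 = 14832
Total = 29665.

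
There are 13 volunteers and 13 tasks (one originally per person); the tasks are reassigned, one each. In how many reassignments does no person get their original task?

2290792932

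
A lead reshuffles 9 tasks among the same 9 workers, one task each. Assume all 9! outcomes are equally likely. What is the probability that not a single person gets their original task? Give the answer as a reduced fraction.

Favorable outcomes: !9 = 133496.
Total outcomes: 9! = 362880.
Probability = 133496/362880 = 16687/45360.

16687/45360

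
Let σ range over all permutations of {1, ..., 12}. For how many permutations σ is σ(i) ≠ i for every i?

176214841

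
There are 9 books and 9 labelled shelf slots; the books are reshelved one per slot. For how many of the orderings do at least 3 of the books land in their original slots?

29143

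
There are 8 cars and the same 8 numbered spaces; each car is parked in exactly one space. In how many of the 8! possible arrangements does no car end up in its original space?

14833

The number of derangements of 8 is !8 = Σ_{k=0}^{8} (-1)^k·8!/k!
= 8! - 8!/1! + 8!/2! - 8!/3! + 8!/4! - 8!/5! + 8!/6! - 8!/7! + 8!/8!
= 40320 - 40320 + 20160 - 6720 + 1680 - 336 + 56 - 8 + 1
= 14833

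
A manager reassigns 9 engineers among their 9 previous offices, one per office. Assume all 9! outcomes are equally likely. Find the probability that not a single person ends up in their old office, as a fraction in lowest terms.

16687/45360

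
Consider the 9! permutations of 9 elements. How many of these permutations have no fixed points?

133496

The subfactorial !9 = [9!/e] (nearest integer).
9! = 362880, and 362880/e ≈ 133496.09, so !9 = 133496.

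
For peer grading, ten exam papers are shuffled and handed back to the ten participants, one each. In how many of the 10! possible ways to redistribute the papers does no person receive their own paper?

The number of derangements of 10 is !10 = Σ_{k=0}^{10} (-1)^k·10!/k!
= 10! - 10!/1! + 10!/2! - 10!/3! + 10!/4! - 10!/5! + 10!/6! - 10!/7! + 10!/8! - 10!/9! + 10!/10!
= 3628800 - 3628800 + 1814400 - 604800 + 151200 - 30240 + 5040 - 720 + 90 - 10 + 1
= 1334961

1334961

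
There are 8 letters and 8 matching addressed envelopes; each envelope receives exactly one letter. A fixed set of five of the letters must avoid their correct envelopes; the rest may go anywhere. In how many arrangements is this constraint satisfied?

21234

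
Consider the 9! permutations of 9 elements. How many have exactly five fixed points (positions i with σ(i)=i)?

1134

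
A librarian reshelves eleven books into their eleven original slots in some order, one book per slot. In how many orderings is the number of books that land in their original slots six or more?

23684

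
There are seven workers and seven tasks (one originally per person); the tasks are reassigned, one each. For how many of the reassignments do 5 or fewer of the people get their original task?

Sum C(7,i)·!(7-i) for i = 0..5:
  i=0: C(7,0)·!7 = 1·1854 = 1854
  i=1: C(7,1)·!6 = 7·265 = 1855
  i=2: C(7,2)·!5 = 21·44 = 924
  i=3: C(7,3)·!4 = 35·9 = 315
  i=4: C(7,4)·!3 = 35·2 = 70
  i=5: C(7,5)·!2 = 21·1 = 21
Total = 5039.

5039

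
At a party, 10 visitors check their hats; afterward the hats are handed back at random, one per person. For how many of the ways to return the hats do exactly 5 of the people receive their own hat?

11088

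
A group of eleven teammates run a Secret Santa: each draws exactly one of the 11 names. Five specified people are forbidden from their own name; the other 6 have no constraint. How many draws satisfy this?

25022880

Inclusion-exclusion on the 5 forbidden self-matches:
Σ_{j=0}^{5} (-1)^j C(5,j)(11-j)!
= C(5,0)·11! - C(5,1)·10! + C(5,2)·9! - C(5,3)·8! + C(5,4)·7! - C(5,5)·6!
= 39916800 - 18144000 + 3628800 - 403200 + 25200 - 720
= 25022880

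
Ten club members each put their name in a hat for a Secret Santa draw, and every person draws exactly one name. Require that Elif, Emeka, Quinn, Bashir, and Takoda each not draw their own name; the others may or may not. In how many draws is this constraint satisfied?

Inclusion-exclusion on the 5 forbidden self-matches:
Σ_{j=0}^{5} (-1)^j C(5,j)(10-j)!
= C(5,0)·10! - C(5,1)·9! + C(5,2)·8! - C(5,3)·7! + C(5,4)·6! - C(5,5)·5!
= 3628800 - 1814400 + 403200 - 50400 + 3600 - 120
= 2170680

2170680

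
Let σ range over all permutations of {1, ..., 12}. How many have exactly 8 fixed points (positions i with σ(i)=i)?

4455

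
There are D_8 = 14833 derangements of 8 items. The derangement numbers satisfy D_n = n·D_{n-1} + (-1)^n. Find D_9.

D_9 = 9·14833 - 1 = 133496.

133496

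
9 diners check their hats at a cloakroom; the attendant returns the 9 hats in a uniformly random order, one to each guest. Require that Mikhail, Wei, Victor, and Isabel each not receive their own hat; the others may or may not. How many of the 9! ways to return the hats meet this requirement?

229080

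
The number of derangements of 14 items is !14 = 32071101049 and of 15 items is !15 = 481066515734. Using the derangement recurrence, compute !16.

!16 = (16-1)·(!15 + !14) = 15·(481066515734 + 32071101049) = 15·513137616783 = 7697064251745.

7697064251745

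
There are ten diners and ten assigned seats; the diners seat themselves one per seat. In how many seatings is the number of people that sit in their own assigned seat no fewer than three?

Sum C(10,i)·!(10-i) for i = 3..10:
  i=3: C(10,3)·!7 = 120·1854 = 222480
  i=4: C(10,4)·!6 = 210·265 = 55650
  i=5: C(10,5)·!5 = 252·44 = 11088
  i=6: C(10,6)·!4 = 210·9 = 1890
  i=7: C(10,7)·!3 = 120·2 = 240
  i=8: C(10,8)·!2 = 45·1 = 45
  i=9: C(10,9)·!1 = 10·0 = 0
  i=10: C(10,10)·!0 = 1·1 = 1
Total = 291394.

291394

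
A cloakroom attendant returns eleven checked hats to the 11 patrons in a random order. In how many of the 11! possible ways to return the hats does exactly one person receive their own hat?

Choose which one of the 11 is fixed: C(11,1) = 11.
The other 10 form a derangement: !10 = 1334961.
Total: 11 × 1334961 = 14684571.

14684571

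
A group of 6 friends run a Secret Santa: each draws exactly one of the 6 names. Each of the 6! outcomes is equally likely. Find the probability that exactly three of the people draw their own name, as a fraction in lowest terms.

Favorable outcomes: C(6,3)·!3 = 20·2 = 40.
Total outcomes: 6! = 720.
Probability = 40/720 = 1/18.

1/18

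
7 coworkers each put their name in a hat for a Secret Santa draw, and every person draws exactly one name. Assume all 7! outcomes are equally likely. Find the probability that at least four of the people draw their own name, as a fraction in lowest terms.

Favorable outcomes: Σ_{i≥4} C(7,i)·!(7-i) = 35·2 + 21·1 + 7·0 + 1·1 = 92.
Total outcomes: 7! = 5040.
Probability = 92/5040 = 23/1260.

23/1260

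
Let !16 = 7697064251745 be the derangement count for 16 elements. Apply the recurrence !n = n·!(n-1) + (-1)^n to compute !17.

130850092279664

!17 = 17·7697064251745 - 1 = 130850092279664.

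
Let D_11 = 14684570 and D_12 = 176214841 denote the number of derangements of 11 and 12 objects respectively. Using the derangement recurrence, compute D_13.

2290792932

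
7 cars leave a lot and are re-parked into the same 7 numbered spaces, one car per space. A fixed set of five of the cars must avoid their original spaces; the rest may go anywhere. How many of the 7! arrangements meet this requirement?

Let A_j be the event that the j-th constrained one is fixed. By inclusion-exclusion over the 5 events:
Σ_{j=0}^{5} (-1)^j C(5,j)(7-j)!
= C(5,0)·7! - C(5,1)·6! + C(5,2)·5! - C(5,3)·4! + C(5,4)·3! - C(5,5)·2!
= 5040 - 3600 + 1200 - 240 + 30 - 2
= 2428

2428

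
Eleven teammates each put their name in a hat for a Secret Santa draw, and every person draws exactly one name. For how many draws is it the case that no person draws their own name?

The subfactorial !11 = [11!/e] (nearest integer).
11! = 39916800, and 39916800/e ≈ 14684570.08, so !11 = 14684570.

14684570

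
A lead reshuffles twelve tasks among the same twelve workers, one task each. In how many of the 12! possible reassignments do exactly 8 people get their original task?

4455

Choose which 8 of the 12 are fixed: C(12,8) = 495.
The remaining 4 must be deranged: !4 = 9.
Total: 495 × 9 = 4455.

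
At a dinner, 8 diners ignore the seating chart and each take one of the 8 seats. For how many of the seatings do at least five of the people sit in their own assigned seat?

141

# with exactly i fixed is C(8,i)·!(8-i); sum over i=5..8:
  i=5: C(8,5)·!3 = 56·2 = 112
  i=6: C(8,6)·!2 = 28·1 = 28
  i=7: C(8,7)·!1 = 8·0 = 0
  i=8: C(8,8)·!0 = 1·1 = 1
Total = 141.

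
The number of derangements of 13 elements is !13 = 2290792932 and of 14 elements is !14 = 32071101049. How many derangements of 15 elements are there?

481066515734

!15 = (15-1)·(!14 + !13) = 14·(32071101049 + 2290792932) = 14·34361893981 = 481066515734.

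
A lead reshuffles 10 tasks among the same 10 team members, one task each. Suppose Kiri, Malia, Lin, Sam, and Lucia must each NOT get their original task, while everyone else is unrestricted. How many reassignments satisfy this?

Inclusion-exclusion on the 5 forbidden self-matches:
Σ_{j=0}^{5} (-1)^j C(5,j)(10-j)!
= C(5,0)·10! - C(5,1)·9! + C(5,2)·8! - C(5,3)·7! + C(5,4)·6! - C(5,5)·5!
= 3628800 - 1814400 + 403200 - 50400 + 3600 - 120
= 2170680

2170680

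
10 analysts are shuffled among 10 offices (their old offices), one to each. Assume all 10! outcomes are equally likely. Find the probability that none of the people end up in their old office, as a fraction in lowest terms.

Favorable outcomes: !10 = 1334961.
Total outcomes: 10! = 3628800.
Probability = 1334961/3628800 = 16481/44800.

16481/44800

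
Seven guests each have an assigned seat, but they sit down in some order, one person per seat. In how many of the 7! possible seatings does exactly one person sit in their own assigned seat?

1855

Choose which one of the 7 is fixed: C(7,1) = 7.
The remaining 6 must be deranged: !6 = 265.
Total: 7 × 265 = 1855.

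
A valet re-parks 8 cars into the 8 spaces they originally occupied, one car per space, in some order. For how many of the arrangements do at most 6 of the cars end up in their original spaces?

40319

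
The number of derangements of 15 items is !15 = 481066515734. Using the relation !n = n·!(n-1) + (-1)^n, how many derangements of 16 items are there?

!16 = 16·481066515734 + 1 = 7697064251745.

7697064251745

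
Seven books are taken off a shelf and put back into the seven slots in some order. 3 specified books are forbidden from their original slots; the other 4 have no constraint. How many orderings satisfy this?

3216

Let A_j be the event that the j-th constrained one is fixed. By inclusion-exclusion over the 3 events:
Σ_{j=0}^{3} (-1)^j C(3,j)(7-j)!
= C(3,0)·7! - C(3,1)·6! + C(3,2)·5! - C(3,3)·4!
= 5040 - 2160 + 360 - 24
= 3216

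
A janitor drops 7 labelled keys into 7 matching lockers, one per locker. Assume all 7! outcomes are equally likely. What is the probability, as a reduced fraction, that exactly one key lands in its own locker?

Favorable outcomes: C(7,1)·!6 = 7·265 = 1855.
Total outcomes: 7! = 5040.
Probability = 1855/5040 = 53/144.

53/144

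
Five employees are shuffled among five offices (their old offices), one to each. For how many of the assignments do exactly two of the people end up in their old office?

Pick the 2 fixed positions: C(5,2) = 10 ways.
The other 3 form a derangement: !3 = 2.
Total: 10 × 2 = 20.

20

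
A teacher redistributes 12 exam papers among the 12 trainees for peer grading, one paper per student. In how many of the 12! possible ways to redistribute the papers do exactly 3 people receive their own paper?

29369120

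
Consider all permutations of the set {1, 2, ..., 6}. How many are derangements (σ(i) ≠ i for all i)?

Use !n = (n-1)(!(n-1) + !(n-2)).
!6 = 5·(44 + 9) = 5·53 = 265

265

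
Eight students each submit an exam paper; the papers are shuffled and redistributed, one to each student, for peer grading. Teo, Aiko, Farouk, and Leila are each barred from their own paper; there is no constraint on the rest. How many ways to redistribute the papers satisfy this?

24024

Let A_j be the event that the j-th constrained one is fixed. By inclusion-exclusion over the 4 events:
Σ_{j=0}^{4} (-1)^j C(4,j)(8-j)!
= C(4,0)·8! - C(4,1)·7! + C(4,2)·6! - C(4,3)·5! + C(4,4)·4!
= 40320 - 20160 + 4320 - 480 + 24
= 24024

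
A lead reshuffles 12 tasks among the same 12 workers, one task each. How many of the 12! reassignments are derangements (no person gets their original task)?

176214841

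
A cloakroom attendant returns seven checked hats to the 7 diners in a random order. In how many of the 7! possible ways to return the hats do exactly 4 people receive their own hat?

70

Choose which 4 of the 7 are fixed: C(7,4) = 35.
The other 3 form a derangement: !3 = 2.
Total: 35 × 2 = 70.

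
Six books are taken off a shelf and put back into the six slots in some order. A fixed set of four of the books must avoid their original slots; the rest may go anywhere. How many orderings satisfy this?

362

Inclusion-exclusion on the 4 forbidden self-matches:
Σ_{j=0}^{4} (-1)^j C(4,j)(6-j)!
= C(4,0)·6! - C(4,1)·5! + C(4,2)·4! - C(4,3)·3! + C(4,4)·2!
= 720 - 480 + 144 - 24 + 2
= 362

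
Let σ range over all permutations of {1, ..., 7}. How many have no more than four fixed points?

# with exactly i fixed is C(7,i)·!(7-i); sum over i=0..4:
  i=0: C(7,0)·!7 = 1·1854 = 1854
  i=1: C(7,1)·!6 = 7·265 = 1855
  i=2: C(7,2)·!5 = 21·44 = 924
  i=3: C(7,3)·!4 = 35·9 = 315
  i=4: C(7,4)·!3 = 35·2 = 70
Total = 5018.

5018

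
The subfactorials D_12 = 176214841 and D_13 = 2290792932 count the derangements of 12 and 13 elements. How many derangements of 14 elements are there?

32071101049

D_14 = (14-1)·(D_13 + D_12) = 13·(2290792932 + 176214841) = 13·2467007773 = 32071101049.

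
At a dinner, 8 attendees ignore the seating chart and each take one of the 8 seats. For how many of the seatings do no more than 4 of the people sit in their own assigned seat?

Sum C(8,i)·!(8-i) for i = 0..4:
  i=0: C(8,0)·!8 = 1·14833 = 14833
  i=1: C(8,1)·!7 = 8·1854 = 14832
  i=2: C(8,2)·!6 = 28·265 = 7420
  i=3: C(8,3)·!5 = 56·44 = 2464
  i=4: C(8,4)·!4 = 70·9 = 630
Total = 40179.

40179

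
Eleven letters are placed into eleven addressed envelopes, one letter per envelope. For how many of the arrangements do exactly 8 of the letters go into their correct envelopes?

Choose which 8 of the 11 are fixed: C(11,8) = 165.
The remaining 3 must be deranged: !3 = 2.
Total: 165 × 2 = 330.

330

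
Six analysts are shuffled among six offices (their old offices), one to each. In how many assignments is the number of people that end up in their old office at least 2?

191

Sum C(6,i)·!(6-i) for i = 2..6:
  i=2: C(6,2)·!4 = 15·9 = 135
  i=3: C(6,3)·!3 = 20·2 = 40
  i=4: C(6,4)·!2 = 15·1 = 15
  i=5: C(6,5)·!1 = 6·0 = 0
  i=6: C(6,6)·!0 = 1·1 = 1
Total = 191.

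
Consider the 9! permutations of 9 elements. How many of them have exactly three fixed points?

22260

Pick the 3 fixed positions: C(9,3) = 84 ways.
The other 6 form a derangement: !6 = 265.
Total: 84 × 265 = 22260.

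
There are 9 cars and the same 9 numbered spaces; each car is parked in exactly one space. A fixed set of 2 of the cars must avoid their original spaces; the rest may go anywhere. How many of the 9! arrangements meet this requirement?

287280

Inclusion-exclusion on the 2 forbidden self-matches:
Σ_{j=0}^{2} (-1)^j C(2,j)(9-j)!
= C(2,0)·9! - C(2,1)·8! + C(2,2)·7!
= 362880 - 80640 + 5040
= 287280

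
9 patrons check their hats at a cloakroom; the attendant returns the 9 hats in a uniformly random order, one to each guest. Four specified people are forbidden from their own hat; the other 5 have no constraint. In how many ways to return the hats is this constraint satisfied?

229080

Let A_j be the event that the j-th constrained one is fixed. By inclusion-exclusion over the 4 events:
Σ_{j=0}^{4} (-1)^j C(4,j)(9-j)!
= C(4,0)·9! - C(4,1)·8! + C(4,2)·7! - C(4,3)·6! + C(4,4)·5!
= 362880 - 161280 + 30240 - 2880 + 120
= 229080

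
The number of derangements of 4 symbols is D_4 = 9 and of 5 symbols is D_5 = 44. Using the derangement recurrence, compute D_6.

265

D_6 = (6-1)·(D_5 + D_4) = 5·(44 + 9) = 5·53 = 265.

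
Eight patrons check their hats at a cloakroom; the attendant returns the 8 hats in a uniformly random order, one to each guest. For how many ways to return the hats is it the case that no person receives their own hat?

14833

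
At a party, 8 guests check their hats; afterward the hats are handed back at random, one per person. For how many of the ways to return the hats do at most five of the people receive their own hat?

Sum C(8,i)·!(8-i) for i = 0..5:
  i=0: C(8,0)·!8 = 1·14833 = 14833
  i=1: C(8,1)·!7 = 8·1854 = 14832
  i=2: C(8,2)·!6 = 28·265 = 7420
  i=3: C(8,3)·!5 = 56·44 = 2464
  i=4: C(8,4)·!4 = 70·9 = 630
  i=5: C(8,5)·!3 = 56·2 = 112
Total = 40291.

40291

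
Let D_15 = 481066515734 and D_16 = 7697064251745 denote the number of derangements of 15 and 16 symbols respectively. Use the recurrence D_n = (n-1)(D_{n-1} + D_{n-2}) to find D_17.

130850092279664

D_17 = (17-1)·(D_16 + D_15) = 16·(7697064251745 + 481066515734) = 16·8178130767479 = 130850092279664.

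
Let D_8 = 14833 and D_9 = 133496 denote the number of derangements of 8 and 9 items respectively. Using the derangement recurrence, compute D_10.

D_10 = (10-1)·(D_9 + D_8) = 9·(133496 + 14833) = 9·148329 = 1334961.

1334961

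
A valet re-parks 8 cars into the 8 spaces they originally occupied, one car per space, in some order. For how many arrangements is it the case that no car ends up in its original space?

Use !n = (n-1)(!(n-1) + !(n-2)).
!8 = 7·(1854 + 265) = 7·2119 = 14833

14833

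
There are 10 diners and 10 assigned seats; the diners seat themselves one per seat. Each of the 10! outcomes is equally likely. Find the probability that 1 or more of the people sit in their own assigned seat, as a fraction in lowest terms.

28319/44800

Favorable outcomes: Σ_{i≥1} C(10,i)·!(10-i) = 10·133496 + 45·14833 + 120·1854 + 210·265 + 252·44 + 210·9 + 120·2 + 45·1 + 10·0 + 1·1 = 2293839.
Total outcomes: 10! = 3628800.
Probability = 2293839/3628800 = 28319/44800.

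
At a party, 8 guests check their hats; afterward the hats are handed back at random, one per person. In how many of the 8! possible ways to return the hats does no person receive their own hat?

By inclusion-exclusion, !8 = Σ (-1)^k · 8!/k! for k=0..8
= 8! - 8!/1! + 8!/2! - 8!/3! + 8!/4! - 8!/5! + 8!/6! - 8!/7! + 8!/8!
= 40320 - 40320 + 20160 - 6720 + 1680 - 336 + 56 - 8 + 1
= 14833

14833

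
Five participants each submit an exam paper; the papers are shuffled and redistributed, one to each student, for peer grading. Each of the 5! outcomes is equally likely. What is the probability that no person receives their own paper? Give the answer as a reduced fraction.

Favorable outcomes: !5 = 44.
Total outcomes: 5! = 120.
Probability = 44/120 = 11/30.

11/30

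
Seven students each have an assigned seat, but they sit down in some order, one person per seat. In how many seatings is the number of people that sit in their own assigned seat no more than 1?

# with exactly i fixed is C(7,i)·!(7-i); sum over i=0..1:
  i=0: C(7,0)·!7 = 1·1854 = 1854
  i=1: C(7,1)·!6 = 7·265 = 1855
Total = 3709.

3709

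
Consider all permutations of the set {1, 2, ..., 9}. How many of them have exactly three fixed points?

Pick the 3 fixed positions: C(9,3) = 84 ways.
The other 6 form a derangement: !6 = 265.
Total: 84 × 265 = 22260.

22260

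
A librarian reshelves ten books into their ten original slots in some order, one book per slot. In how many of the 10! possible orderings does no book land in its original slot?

1334961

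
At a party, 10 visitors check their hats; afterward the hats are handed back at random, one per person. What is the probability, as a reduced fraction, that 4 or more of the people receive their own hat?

34457/1814400

Favorable outcomes: Σ_{i≥4} C(10,i)·!(10-i) = 210·265 + 252·44 + 210·9 + 120·2 + 45·1 + 10·0 + 1·1 = 68914.
Total outcomes: 10! = 3628800.
Probability = 68914/3628800 = 34457/1814400.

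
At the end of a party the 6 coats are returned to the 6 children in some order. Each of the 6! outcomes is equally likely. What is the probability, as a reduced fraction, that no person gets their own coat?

Favorable outcomes: !6 = 265.
Total outcomes: 6! = 720.
Probability = 265/720 = 53/144.

53/144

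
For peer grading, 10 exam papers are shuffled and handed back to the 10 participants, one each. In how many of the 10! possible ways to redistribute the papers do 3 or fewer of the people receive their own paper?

Sum C(10,i)·!(10-i) for i = 0..3:
  i=0: C(10,0)·!10 = 1·1334961 = 1334961
  i=1: C(10,1)·!9 = 10·133496 = 1334960
  i=2: C(10,2)·!8 = 45·14833 = 667485
  i=3: C(10,3)·!7 = 120·1854 = 222480
Total = 3559886.

3559886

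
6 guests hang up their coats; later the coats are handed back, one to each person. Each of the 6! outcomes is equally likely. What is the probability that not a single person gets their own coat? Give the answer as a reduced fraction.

53/144

Favorable outcomes: !6 = 265.
Total outcomes: 6! = 720.
Probability = 265/720 = 53/144.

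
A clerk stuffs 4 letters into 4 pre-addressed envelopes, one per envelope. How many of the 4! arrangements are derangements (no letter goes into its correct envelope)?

9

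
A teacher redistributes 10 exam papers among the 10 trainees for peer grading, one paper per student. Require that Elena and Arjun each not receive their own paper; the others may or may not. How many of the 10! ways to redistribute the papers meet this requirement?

Let A_j be the event that the j-th constrained one is fixed. By inclusion-exclusion over the 2 events:
Σ_{j=0}^{2} (-1)^j C(2,j)(10-j)!
= C(2,0)·10! - C(2,1)·9! + C(2,2)·8!
= 3628800 - 725760 + 40320
= 2943360

2943360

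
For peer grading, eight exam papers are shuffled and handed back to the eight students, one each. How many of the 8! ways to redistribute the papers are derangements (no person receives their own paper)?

By inclusion-exclusion, !8 = Σ (-1)^k · 8!/k! for k=0..8
= 8! - 8!/1! + 8!/2! - 8!/3! + 8!/4! - 8!/5! + 8!/6! - 8!/7! + 8!/8!
= 40320 - 40320 + 20160 - 6720 + 1680 - 336 + 56 - 8 + 1
= 14833

14833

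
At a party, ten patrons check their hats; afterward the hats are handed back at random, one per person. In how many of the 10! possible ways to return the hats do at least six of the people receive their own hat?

Sum C(10,i)·!(10-i) for i = 6..10:
  i=6: C(10,6)·!4 = 210·9 = 1890
  i=7: C(10,7)·!3 = 120·2 = 240
  i=8: C(10,8)·!2 = 45·1 = 45
  i=9: C(10,9)·!1 = 10·0 = 0
  i=10: C(10,10)·!0 = 1·1 = 1
Total = 2176.

2176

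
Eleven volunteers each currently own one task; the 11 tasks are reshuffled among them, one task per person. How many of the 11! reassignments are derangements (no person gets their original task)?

14684570

The subfactorial !11 = [11!/e] (nearest integer).
11! = 39916800, and 39916800/e ≈ 14684570.08, so !11 = 14684570.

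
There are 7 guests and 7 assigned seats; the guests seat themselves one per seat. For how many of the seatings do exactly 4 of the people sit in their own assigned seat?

Pick the 4 fixed positions: C(7,4) = 35 ways.
The other 3 form a derangement: !3 = 2.
Total: 35 × 2 = 70.

70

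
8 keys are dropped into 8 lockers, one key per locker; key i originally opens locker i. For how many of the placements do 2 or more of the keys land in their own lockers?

10655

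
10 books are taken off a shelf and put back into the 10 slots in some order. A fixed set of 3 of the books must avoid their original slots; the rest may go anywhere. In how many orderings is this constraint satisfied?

2656080

Let A_j be the event that the j-th constrained one is fixed. By inclusion-exclusion over the 3 events:
Σ_{j=0}^{3} (-1)^j C(3,j)(10-j)!
= C(3,0)·10! - C(3,1)·9! + C(3,2)·8! - C(3,3)·7!
= 3628800 - 1088640 + 120960 - 5040
= 2656080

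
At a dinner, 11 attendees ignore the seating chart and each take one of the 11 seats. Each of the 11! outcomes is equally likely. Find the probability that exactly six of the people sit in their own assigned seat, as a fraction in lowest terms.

Favorable outcomes: C(11,6)·!5 = 462·44 = 20328.
Total outcomes: 11! = 39916800.
Probability = 20328/39916800 = 11/21600.

11/21600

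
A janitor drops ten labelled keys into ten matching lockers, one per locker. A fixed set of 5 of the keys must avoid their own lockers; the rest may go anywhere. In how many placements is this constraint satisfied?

Let A_j be the event that the j-th constrained one is fixed. By inclusion-exclusion over the 5 events:
Σ_{j=0}^{5} (-1)^j C(5,j)(10-j)!
= C(5,0)·10! - C(5,1)·9! + C(5,2)·8! - C(5,3)·7! + C(5,4)·6! - C(5,5)·5!
= 3628800 - 1814400 + 403200 - 50400 + 3600 - 120
= 2170680

2170680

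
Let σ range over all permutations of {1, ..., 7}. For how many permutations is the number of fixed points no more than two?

4633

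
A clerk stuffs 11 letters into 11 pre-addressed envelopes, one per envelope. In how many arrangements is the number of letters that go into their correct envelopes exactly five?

Choose which 5 of the 11 are fixed: C(11,5) = 462.
The remaining 6 must be deranged: !6 = 265.
Total: 462 × 265 = 122430.

122430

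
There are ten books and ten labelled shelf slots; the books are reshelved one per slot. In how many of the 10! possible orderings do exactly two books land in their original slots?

667485

Choose which 2 of the 10 are fixed: C(10,2) = 45.
The remaining 8 must be deranged: !8 = 14833.
Total: 45 × 14833 = 667485.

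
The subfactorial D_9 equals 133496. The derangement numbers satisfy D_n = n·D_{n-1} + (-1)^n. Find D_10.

1334961

D_10 = 10·133496 + 1 = 1334961.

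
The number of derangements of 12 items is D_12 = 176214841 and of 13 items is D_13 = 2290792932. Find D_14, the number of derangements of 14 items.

32071101049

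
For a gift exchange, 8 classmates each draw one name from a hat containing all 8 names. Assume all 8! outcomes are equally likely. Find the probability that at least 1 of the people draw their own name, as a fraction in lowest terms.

Favorable outcomes: Σ_{i≥1} C(8,i)·!(8-i) = 8·1854 + 28·265 + 56·44 + 70·9 + 56·2 + 28·1 + 8·0 + 1·1 = 25487.
Total outcomes: 8! = 40320.
Probability = 25487/40320 = 3641/5760.

3641/5760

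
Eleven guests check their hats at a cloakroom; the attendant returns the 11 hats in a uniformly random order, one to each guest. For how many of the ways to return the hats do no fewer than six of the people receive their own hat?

Sum C(11,i)·!(11-i) for i = 6..11:
  i=6: C(11,6)·!5 = 462·44 = 20328
  i=7: C(11,7)·!4 = 330·9 = 2970
  i=8: C(11,8)·!3 = 165·2 = 330
  i=9: C(11,9)·!2 = 55·1 = 55
  i=10: C(11,10)·!1 = 11·0 = 0
  i=11: C(11,11)·!0 = 1·1 = 1
Total = 23684.

23684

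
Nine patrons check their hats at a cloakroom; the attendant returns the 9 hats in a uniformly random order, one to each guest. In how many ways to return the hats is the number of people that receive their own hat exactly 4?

5544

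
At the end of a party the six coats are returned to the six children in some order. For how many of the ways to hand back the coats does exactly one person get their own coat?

Pick the single fixed position: C(6,1) = 6 ways.
The other 5 form a derangement: !5 = 44.
Total: 6 × 44 = 264.

264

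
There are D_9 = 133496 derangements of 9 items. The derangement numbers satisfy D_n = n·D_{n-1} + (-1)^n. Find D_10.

D_10 = 10·133496 + 1 = 1334961.

1334961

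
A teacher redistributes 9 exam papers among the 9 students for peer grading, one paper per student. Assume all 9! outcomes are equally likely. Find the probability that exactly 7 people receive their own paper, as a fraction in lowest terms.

1/10080

Favorable outcomes: C(9,7)·!2 = 36·1 = 36.
Total outcomes: 9! = 362880.
Probability = 36/362880 = 1/10080.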